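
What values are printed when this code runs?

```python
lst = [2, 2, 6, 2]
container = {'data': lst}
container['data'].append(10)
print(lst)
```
[2, 2, 6, 2, 10]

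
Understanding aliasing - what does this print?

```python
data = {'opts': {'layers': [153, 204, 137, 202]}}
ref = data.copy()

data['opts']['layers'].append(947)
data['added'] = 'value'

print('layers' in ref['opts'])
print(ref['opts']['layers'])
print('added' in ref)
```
True
[153, 204, 137, 202, 947]
False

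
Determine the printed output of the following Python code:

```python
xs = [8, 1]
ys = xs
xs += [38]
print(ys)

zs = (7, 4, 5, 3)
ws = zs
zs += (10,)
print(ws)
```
[8, 1, 38]
(7, 4, 5, 3)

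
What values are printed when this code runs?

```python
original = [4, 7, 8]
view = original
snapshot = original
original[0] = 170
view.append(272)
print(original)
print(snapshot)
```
[170, 7, 8, 272]
[170, 7, 8, 272]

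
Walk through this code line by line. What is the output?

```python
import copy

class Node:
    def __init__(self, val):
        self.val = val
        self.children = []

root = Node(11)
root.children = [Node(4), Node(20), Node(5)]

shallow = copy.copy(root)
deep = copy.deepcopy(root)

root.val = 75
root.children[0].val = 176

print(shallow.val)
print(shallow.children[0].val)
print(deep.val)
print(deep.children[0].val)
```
11
176
11
4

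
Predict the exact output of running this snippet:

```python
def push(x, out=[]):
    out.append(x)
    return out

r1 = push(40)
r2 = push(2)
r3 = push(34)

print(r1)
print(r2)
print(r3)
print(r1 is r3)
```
[40, 2, 34]
[40, 2, 34]
[40, 2, 34]
True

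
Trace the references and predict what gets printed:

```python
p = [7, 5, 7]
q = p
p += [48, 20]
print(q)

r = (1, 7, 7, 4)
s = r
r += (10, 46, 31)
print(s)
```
[7, 5, 7, 48, 20]
(1, 7, 7, 4)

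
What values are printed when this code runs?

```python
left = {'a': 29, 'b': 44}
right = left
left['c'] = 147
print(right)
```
{'a': 29, 'b': 44, 'c': 147}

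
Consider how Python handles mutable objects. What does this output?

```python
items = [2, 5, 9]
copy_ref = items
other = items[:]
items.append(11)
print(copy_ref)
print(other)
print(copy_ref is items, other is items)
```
[2, 5, 9, 11]
[2, 5, 9]
True False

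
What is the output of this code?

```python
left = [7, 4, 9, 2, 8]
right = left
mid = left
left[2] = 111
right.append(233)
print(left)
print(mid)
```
[7, 4, 111, 2, 8, 233]
[7, 4, 111, 2, 8, 233]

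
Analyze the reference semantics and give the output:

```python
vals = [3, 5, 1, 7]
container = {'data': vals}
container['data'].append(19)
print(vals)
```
[3, 5, 1, 7, 19]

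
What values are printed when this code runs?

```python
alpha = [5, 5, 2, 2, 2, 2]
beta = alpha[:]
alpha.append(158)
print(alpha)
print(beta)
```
[5, 5, 2, 2, 2, 2, 158]
[5, 5, 2, 2, 2, 2]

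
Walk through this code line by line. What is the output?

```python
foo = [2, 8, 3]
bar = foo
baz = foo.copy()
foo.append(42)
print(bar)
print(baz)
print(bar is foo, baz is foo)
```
[2, 8, 3, 42]
[2, 8, 3]
True False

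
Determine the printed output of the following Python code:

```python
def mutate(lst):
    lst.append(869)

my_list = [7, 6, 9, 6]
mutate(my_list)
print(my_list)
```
[7, 6, 9, 6, 869]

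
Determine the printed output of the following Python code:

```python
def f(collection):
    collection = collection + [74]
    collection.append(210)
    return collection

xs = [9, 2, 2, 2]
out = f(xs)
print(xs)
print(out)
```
[9, 2, 2, 2]
[9, 2, 2, 2, 74, 210]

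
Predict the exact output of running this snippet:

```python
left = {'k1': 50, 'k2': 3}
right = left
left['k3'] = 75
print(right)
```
{'k1': 50, 'k2': 3, 'k3': 75}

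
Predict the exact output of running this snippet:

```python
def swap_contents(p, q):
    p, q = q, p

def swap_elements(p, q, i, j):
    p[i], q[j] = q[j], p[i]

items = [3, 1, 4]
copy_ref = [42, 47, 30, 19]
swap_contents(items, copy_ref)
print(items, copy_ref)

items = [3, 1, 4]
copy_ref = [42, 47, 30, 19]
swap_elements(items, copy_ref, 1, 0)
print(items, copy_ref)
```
[3, 1, 4] [42, 47, 30, 19]
[3, 42, 4] [1, 47, 30, 19]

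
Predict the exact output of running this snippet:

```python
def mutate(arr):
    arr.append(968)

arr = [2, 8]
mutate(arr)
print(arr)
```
[2, 8, 968]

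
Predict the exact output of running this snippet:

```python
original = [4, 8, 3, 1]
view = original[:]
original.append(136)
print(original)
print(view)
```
[4, 8, 3, 1, 136]
[4, 8, 3, 1]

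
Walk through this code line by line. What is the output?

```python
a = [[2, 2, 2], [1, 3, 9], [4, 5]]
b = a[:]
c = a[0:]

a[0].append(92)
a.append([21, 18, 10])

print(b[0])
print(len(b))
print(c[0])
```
[2, 2, 2, 92]
3
[2, 2, 2, 92]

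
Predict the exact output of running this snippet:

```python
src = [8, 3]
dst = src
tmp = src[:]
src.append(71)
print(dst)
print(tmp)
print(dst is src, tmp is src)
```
[8, 3, 71]
[8, 3]
True False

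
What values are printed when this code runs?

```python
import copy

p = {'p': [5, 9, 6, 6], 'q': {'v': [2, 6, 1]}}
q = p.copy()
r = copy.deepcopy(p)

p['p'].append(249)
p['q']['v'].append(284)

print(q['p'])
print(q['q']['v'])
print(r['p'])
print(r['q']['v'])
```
[5, 9, 6, 6, 249]
[2, 6, 1, 284]
[5, 9, 6, 6]
[2, 6, 1]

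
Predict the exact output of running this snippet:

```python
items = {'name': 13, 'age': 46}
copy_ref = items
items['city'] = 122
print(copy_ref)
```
{'name': 13, 'age': 46, 'city': 122}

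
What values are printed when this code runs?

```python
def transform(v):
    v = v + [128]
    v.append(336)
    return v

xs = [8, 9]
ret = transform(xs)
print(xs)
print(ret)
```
[8, 9]
[8, 9, 128, 336]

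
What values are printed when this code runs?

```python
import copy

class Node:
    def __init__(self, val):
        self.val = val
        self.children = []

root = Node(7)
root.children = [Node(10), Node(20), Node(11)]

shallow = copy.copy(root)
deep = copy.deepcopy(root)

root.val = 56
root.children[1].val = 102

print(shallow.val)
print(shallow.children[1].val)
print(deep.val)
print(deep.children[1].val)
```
7
102
7
20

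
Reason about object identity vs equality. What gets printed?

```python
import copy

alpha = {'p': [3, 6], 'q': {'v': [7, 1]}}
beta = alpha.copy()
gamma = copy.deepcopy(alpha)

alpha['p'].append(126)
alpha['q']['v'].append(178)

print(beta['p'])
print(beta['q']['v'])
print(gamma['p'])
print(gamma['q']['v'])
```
[3, 6, 126]
[7, 1, 178]
[3, 6]
[7, 1]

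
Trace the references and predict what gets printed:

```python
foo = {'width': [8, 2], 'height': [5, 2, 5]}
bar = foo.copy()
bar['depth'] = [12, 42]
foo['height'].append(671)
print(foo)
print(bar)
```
{'width': [8, 2], 'height': [5, 2, 5, 671]}
{'width': [8, 2], 'height': [5, 2, 5, 671], 'depth': [12, 42]}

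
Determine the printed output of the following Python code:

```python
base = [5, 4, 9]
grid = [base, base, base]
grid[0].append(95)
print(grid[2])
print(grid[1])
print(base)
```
[5, 4, 9, 95]
[5, 4, 9, 95]
[5, 4, 9, 95]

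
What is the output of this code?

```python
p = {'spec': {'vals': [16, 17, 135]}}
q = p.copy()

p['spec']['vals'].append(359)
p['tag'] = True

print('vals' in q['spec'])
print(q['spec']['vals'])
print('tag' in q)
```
True
[16, 17, 135, 359]
False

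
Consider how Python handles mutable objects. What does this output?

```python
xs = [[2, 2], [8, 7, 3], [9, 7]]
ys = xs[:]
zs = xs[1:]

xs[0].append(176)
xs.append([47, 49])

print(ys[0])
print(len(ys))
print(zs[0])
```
[2, 2, 176]
3
[8, 7, 3]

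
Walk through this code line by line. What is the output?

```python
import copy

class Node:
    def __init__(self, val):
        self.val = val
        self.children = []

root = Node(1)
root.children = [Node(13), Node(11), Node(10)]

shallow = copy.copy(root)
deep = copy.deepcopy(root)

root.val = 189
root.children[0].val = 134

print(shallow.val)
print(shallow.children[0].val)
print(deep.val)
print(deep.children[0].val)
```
1
134
1
13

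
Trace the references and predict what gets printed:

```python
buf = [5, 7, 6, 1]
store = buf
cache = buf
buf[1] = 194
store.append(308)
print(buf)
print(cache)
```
[5, 194, 6, 1, 308]
[5, 194, 6, 1, 308]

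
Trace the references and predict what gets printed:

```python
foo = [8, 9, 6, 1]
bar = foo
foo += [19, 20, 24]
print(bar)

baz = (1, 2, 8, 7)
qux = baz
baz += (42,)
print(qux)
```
[8, 9, 6, 1, 19, 20, 24]
(1, 2, 8, 7)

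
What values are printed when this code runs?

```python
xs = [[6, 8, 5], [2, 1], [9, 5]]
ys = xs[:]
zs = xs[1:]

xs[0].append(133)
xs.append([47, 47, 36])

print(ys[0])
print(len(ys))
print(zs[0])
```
[6, 8, 5, 133]
3
[2, 1]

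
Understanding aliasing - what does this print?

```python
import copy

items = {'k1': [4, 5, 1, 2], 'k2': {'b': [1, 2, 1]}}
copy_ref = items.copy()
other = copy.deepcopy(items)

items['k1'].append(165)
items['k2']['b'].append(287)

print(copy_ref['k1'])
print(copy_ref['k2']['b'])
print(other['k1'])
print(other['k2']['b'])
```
[4, 5, 1, 2, 165]
[1, 2, 1, 287]
[4, 5, 1, 2]
[1, 2, 1]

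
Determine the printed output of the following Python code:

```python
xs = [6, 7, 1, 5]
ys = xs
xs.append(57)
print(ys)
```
[6, 7, 1, 5, 57]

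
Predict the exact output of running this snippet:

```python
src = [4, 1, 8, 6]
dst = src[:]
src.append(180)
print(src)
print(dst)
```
[4, 1, 8, 6, 180]
[4, 1, 8, 6]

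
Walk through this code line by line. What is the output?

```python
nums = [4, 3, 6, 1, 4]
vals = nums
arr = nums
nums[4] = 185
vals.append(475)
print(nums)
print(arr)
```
[4, 3, 6, 1, 185, 475]
[4, 3, 6, 1, 185, 475]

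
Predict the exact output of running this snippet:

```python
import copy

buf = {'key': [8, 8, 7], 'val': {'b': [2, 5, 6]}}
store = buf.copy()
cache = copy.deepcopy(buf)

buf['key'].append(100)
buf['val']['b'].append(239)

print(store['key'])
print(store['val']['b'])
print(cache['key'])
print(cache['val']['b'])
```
[8, 8, 7, 100]
[2, 5, 6, 239]
[8, 8, 7]
[2, 5, 6]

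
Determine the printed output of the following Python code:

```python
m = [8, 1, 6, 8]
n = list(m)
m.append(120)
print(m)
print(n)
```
[8, 1, 6, 8, 120]
[8, 1, 6, 8]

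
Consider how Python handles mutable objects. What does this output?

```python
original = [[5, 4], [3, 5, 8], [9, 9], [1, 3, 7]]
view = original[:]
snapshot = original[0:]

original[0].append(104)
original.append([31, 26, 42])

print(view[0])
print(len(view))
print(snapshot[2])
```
[5, 4, 104]
4
[9, 9]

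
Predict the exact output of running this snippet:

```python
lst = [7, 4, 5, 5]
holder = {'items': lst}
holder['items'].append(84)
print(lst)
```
[7, 4, 5, 5, 84]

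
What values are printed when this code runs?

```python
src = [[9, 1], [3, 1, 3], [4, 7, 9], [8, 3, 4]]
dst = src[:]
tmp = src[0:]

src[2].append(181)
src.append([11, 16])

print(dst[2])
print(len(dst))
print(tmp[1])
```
[4, 7, 9, 181]
4
[3, 1, 3]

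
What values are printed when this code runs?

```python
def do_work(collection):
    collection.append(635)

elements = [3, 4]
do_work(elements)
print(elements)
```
[3, 4, 635]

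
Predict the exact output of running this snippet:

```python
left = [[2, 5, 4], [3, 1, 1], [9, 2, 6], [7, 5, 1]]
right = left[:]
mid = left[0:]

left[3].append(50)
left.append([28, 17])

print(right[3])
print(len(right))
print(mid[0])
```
[7, 5, 1, 50]
4
[2, 5, 4]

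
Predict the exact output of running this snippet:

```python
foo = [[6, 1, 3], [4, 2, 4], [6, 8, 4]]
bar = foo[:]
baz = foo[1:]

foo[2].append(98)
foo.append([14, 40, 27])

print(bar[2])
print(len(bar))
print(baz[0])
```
[6, 8, 4, 98]
3
[4, 2, 4]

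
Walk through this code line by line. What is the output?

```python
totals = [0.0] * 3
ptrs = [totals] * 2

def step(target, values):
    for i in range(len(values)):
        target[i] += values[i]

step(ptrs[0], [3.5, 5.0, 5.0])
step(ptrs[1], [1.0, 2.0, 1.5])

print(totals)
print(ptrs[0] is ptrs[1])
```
[4.5, 7.0, 6.5]
True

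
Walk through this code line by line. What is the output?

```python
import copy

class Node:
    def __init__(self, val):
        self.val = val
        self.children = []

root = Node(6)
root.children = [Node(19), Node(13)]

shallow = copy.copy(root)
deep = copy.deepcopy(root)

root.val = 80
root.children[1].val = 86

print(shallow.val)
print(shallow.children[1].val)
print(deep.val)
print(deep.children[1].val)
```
6
86
6
13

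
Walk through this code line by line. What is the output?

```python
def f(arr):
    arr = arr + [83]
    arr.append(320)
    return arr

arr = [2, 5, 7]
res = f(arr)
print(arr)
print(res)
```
[2, 5, 7]
[2, 5, 7, 83, 320]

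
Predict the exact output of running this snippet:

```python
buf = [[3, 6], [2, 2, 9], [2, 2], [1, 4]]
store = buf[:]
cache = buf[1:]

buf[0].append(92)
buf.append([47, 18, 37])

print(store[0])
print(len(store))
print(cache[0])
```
[3, 6, 92]
4
[2, 2, 9]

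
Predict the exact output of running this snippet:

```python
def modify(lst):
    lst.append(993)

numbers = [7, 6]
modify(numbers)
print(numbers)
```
[7, 6, 993]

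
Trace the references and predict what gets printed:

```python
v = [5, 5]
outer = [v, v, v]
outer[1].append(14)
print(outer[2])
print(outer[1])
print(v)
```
[5, 5, 14]
[5, 5, 14]
[5, 5, 14]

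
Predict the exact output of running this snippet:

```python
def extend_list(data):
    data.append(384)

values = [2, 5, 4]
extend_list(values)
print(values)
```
[2, 5, 4, 384]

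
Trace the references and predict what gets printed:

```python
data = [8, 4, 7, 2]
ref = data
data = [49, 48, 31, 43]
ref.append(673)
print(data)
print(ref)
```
[49, 48, 31, 43]
[8, 4, 7, 2, 673]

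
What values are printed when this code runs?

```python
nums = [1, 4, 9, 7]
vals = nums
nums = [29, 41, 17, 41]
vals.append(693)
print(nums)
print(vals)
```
[29, 41, 17, 41]
[1, 4, 9, 7, 693]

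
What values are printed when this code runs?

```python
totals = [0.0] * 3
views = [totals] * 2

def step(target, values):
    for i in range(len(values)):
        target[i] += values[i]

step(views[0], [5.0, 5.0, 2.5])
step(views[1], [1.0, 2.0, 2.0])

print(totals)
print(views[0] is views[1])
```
[6.0, 7.0, 4.5]
True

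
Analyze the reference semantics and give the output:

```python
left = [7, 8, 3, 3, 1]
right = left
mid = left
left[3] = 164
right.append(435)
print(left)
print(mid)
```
[7, 8, 3, 164, 1, 435]
[7, 8, 3, 164, 1, 435]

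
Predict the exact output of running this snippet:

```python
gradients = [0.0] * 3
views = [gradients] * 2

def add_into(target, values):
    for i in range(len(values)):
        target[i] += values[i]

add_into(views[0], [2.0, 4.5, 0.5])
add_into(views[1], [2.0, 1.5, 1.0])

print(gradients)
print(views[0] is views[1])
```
[4.0, 6.0, 1.5]
True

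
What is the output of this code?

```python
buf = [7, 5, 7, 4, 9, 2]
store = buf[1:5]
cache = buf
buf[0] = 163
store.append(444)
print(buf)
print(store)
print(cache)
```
[163, 5, 7, 4, 9, 2]
[5, 7, 4, 9, 444]
[163, 5, 7, 4, 9, 2]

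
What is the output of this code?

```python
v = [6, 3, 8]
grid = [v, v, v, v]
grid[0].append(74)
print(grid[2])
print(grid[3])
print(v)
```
[6, 3, 8, 74]
[6, 3, 8, 74]
[6, 3, 8, 74]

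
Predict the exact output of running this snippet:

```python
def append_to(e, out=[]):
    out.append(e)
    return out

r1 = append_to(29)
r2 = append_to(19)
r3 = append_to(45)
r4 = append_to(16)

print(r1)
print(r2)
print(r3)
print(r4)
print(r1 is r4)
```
[29, 19, 45, 16]
[29, 19, 45, 16]
[29, 19, 45, 16]
[29, 19, 45, 16]
True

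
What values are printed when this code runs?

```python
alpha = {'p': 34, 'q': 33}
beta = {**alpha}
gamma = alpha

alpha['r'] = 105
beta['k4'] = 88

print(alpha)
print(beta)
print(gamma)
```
{'p': 34, 'q': 33, 'r': 105}
{'p': 34, 'q': 33, 'k4': 88}
{'p': 34, 'q': 33, 'r': 105}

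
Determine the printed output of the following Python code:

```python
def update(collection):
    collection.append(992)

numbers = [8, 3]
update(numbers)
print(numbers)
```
[8, 3, 992]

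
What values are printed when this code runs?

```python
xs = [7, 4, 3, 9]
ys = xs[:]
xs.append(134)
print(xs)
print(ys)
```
[7, 4, 3, 9, 134]
[7, 4, 3, 9]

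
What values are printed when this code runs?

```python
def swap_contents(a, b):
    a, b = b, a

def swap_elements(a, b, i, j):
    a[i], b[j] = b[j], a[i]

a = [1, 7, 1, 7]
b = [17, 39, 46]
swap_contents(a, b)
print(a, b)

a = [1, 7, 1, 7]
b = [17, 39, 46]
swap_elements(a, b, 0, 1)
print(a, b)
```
[1, 7, 1, 7] [17, 39, 46]
[39, 7, 1, 7] [17, 1, 46]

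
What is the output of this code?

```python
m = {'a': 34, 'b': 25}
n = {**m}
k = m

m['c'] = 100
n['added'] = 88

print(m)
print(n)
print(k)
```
{'a': 34, 'b': 25, 'c': 100}
{'a': 34, 'b': 25, 'added': 88}
{'a': 34, 'b': 25, 'c': 100}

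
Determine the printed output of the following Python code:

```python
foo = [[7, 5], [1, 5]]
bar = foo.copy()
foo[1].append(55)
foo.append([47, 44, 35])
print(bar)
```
[[7, 5], [1, 5, 55]]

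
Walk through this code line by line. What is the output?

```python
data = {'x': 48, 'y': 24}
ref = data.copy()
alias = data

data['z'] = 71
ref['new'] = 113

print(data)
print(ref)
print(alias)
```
{'x': 48, 'y': 24, 'z': 71}
{'x': 48, 'y': 24, 'new': 113}
{'x': 48, 'y': 24, 'z': 71}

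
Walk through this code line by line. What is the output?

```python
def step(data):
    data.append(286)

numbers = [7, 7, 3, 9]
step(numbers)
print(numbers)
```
[7, 7, 3, 9, 286]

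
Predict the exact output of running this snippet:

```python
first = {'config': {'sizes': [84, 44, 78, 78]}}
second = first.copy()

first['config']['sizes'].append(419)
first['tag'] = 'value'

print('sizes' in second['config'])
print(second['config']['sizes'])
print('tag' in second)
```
True
[84, 44, 78, 78, 419]
False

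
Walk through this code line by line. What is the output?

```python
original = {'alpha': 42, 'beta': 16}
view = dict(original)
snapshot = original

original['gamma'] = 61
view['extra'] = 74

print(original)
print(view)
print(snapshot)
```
{'alpha': 42, 'beta': 16, 'gamma': 61}
{'alpha': 42, 'beta': 16, 'extra': 74}
{'alpha': 42, 'beta': 16, 'gamma': 61}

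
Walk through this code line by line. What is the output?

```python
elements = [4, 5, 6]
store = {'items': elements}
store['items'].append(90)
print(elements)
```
[4, 5, 6, 90]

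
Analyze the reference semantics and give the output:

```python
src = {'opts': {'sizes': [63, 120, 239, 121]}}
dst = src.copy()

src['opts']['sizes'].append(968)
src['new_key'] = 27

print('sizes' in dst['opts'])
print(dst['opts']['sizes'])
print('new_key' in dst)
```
True
[63, 120, 239, 121, 968]
False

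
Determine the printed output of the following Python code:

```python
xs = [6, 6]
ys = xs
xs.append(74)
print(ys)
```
[6, 6, 74]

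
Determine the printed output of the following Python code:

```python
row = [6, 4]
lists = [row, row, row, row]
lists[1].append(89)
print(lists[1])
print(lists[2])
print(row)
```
[6, 4, 89]
[6, 4, 89]
[6, 4, 89]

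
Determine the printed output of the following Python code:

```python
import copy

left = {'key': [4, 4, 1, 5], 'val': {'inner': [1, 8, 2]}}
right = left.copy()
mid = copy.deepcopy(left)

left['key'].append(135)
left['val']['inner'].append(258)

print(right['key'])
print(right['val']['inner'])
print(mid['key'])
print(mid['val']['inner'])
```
[4, 4, 1, 5, 135]
[1, 8, 2, 258]
[4, 4, 1, 5]
[1, 8, 2]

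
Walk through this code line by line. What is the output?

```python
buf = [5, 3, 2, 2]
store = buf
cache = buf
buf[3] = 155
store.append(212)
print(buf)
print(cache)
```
[5, 3, 2, 155, 212]
[5, 3, 2, 155, 212]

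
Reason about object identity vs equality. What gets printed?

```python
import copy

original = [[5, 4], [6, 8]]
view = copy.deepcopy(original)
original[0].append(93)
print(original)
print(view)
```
[[5, 4, 93], [6, 8]]
[[5, 4], [6, 8]]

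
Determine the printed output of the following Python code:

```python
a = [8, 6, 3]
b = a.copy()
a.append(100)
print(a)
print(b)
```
[8, 6, 3, 100]
[8, 6, 3]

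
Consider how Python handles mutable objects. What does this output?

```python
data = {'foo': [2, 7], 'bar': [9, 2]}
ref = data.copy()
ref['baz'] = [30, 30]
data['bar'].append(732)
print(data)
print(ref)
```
{'foo': [2, 7], 'bar': [9, 2, 732]}
{'foo': [2, 7], 'bar': [9, 2, 732], 'baz': [30, 30]}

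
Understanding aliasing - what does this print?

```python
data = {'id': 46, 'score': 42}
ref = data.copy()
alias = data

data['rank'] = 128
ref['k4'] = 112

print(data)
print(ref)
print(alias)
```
{'id': 46, 'score': 42, 'rank': 128}
{'id': 46, 'score': 42, 'k4': 112}
{'id': 46, 'score': 42, 'rank': 128}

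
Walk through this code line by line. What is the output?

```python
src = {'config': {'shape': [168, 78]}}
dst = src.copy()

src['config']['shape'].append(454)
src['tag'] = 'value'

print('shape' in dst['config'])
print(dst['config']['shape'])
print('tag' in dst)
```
True
[168, 78, 454]
False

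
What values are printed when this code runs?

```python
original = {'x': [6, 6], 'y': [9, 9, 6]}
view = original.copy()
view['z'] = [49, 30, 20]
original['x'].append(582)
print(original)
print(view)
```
{'x': [6, 6, 582], 'y': [9, 9, 6]}
{'x': [6, 6, 582], 'y': [9, 9, 6], 'z': [49, 30, 20]}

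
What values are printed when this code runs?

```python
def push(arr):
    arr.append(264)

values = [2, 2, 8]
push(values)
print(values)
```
[2, 2, 8, 264]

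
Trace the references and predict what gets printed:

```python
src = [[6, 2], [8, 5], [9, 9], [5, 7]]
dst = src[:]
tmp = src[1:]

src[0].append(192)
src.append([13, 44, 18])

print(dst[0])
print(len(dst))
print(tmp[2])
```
[6, 2, 192]
4
[5, 7]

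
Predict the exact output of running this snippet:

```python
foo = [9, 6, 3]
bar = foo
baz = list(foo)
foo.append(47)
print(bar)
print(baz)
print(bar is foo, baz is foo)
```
[9, 6, 3, 47]
[9, 6, 3]
True False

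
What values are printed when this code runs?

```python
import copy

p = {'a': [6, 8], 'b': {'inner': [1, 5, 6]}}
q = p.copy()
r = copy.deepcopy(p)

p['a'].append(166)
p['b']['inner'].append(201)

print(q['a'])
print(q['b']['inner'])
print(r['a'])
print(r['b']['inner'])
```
[6, 8, 166]
[1, 5, 6, 201]
[6, 8]
[1, 5, 6]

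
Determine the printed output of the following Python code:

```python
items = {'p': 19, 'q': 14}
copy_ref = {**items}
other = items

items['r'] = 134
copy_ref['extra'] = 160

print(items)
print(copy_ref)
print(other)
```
{'p': 19, 'q': 14, 'r': 134}
{'p': 19, 'q': 14, 'extra': 160}
{'p': 19, 'q': 14, 'r': 134}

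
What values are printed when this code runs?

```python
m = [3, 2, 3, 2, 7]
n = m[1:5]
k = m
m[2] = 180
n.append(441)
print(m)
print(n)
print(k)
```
[3, 2, 180, 2, 7]
[2, 3, 2, 7, 441]
[3, 2, 180, 2, 7]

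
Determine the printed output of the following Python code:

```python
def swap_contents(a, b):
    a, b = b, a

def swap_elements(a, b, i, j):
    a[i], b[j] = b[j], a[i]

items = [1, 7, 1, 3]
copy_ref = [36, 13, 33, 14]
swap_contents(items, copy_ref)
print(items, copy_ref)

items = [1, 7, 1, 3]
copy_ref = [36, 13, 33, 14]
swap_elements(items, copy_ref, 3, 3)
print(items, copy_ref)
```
[1, 7, 1, 3] [36, 13, 33, 14]
[1, 7, 1, 14] [36, 13, 33, 3]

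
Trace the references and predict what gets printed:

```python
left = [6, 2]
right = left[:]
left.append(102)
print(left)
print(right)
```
[6, 2, 102]
[6, 2]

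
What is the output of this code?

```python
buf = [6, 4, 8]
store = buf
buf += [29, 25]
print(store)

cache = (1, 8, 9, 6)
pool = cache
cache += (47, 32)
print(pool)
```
[6, 4, 8, 29, 25]
(1, 8, 9, 6)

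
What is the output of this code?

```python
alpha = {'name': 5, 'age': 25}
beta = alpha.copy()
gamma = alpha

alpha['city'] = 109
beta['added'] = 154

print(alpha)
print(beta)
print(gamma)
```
{'name': 5, 'age': 25, 'city': 109}
{'name': 5, 'age': 25, 'added': 154}
{'name': 5, 'age': 25, 'city': 109}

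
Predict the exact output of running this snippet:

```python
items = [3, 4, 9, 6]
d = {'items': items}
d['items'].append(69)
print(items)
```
[3, 4, 9, 6, 69]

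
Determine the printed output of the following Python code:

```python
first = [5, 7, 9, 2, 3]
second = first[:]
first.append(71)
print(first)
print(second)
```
[5, 7, 9, 2, 3, 71]
[5, 7, 9, 2, 3]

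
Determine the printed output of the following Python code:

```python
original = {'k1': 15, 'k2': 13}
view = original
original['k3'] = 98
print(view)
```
{'k1': 15, 'k2': 13, 'k3': 98}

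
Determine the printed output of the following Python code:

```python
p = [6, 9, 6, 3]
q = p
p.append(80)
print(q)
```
[6, 9, 6, 3, 80]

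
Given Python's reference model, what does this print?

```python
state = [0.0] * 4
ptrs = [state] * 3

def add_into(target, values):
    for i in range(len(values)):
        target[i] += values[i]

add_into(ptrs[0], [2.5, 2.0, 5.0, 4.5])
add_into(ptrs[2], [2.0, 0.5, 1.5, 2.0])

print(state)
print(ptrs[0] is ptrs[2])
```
[4.5, 2.5, 6.5, 6.5]
True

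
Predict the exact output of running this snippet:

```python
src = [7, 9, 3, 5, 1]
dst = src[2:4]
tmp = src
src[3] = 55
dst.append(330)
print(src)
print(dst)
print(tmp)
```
[7, 9, 3, 55, 1]
[3, 5, 330]
[7, 9, 3, 55, 1]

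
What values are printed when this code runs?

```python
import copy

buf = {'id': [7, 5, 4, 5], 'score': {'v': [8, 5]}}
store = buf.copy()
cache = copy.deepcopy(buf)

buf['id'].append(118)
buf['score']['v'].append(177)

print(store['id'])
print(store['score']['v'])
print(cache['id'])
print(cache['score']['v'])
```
[7, 5, 4, 5, 118]
[8, 5, 177]
[7, 5, 4, 5]
[8, 5]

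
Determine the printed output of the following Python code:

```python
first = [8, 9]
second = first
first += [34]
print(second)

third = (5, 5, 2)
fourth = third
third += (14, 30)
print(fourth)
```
[8, 9, 34]
(5, 5, 2)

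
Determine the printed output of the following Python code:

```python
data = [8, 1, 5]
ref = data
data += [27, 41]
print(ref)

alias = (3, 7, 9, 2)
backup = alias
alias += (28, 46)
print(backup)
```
[8, 1, 5, 27, 41]
(3, 7, 9, 2)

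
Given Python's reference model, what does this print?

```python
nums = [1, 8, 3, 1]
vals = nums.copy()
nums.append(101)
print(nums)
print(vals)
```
[1, 8, 3, 1, 101]
[1, 8, 3, 1]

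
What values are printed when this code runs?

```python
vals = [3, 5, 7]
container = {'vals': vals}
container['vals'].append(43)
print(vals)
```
[3, 5, 7, 43]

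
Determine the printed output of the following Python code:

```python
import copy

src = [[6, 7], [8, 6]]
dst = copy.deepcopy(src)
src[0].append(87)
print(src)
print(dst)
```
[[6, 7, 87], [8, 6]]
[[6, 7], [8, 6]]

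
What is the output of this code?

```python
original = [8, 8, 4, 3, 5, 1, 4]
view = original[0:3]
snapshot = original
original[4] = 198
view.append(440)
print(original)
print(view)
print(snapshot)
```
[8, 8, 4, 3, 198, 1, 4]
[8, 8, 4, 440]
[8, 8, 4, 3, 198, 1, 4]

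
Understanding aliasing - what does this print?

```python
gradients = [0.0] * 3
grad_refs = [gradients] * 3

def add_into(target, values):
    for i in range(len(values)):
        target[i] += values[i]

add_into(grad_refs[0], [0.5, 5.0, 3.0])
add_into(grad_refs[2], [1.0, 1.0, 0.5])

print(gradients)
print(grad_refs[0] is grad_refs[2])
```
[1.5, 6.0, 3.5]
True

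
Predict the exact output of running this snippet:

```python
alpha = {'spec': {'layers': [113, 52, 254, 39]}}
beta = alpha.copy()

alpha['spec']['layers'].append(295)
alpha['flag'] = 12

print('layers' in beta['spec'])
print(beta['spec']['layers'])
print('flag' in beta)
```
True
[113, 52, 254, 39, 295]
False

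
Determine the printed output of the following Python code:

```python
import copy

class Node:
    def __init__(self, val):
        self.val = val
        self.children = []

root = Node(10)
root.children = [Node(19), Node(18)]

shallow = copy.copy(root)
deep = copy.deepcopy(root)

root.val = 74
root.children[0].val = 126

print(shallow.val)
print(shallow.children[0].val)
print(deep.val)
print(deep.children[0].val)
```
10
126
10
19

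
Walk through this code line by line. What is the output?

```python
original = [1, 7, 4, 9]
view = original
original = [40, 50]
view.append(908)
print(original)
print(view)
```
[40, 50]
[1, 7, 4, 9, 908]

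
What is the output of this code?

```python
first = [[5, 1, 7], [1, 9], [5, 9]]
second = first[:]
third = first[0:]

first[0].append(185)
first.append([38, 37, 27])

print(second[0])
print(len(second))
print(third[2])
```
[5, 1, 7, 185]
3
[5, 9]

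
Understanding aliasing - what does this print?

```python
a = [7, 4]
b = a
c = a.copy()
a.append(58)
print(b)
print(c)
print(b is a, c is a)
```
[7, 4, 58]
[7, 4]
True False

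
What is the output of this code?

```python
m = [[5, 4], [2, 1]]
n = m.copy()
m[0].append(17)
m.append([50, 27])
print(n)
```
[[5, 4, 17], [2, 1]]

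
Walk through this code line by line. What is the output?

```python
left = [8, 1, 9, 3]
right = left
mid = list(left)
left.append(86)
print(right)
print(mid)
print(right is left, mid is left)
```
[8, 1, 9, 3, 86]
[8, 1, 9, 3]
True False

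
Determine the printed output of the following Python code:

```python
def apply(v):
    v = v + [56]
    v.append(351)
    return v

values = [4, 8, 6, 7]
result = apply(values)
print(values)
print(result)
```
[4, 8, 6, 7]
[4, 8, 6, 7, 56, 351]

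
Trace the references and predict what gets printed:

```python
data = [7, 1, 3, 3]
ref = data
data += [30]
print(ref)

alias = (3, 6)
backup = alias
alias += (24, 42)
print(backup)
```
[7, 1, 3, 3, 30]
(3, 6)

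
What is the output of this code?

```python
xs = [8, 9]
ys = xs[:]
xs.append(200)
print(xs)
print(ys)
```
[8, 9, 200]
[8, 9]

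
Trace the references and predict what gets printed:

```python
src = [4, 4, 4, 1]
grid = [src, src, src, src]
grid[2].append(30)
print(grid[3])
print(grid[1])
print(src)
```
[4, 4, 4, 1, 30]
[4, 4, 4, 1, 30]
[4, 4, 4, 1, 30]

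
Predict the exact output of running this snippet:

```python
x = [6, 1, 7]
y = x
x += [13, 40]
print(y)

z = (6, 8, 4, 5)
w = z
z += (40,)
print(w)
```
[6, 1, 7, 13, 40]
(6, 8, 4, 5)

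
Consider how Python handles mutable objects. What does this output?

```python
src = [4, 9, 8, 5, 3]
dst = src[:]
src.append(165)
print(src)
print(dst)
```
[4, 9, 8, 5, 3, 165]
[4, 9, 8, 5, 3]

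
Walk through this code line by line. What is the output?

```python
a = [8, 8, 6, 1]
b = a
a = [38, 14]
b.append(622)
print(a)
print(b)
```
[38, 14]
[8, 8, 6, 1, 622]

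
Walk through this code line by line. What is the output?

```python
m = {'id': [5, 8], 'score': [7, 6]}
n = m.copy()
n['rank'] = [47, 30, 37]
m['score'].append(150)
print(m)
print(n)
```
{'id': [5, 8], 'score': [7, 6, 150]}
{'id': [5, 8], 'score': [7, 6, 150], 'rank': [47, 30, 37]}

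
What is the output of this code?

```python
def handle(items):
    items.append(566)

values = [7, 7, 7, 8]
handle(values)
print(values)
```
[7, 7, 7, 8, 566]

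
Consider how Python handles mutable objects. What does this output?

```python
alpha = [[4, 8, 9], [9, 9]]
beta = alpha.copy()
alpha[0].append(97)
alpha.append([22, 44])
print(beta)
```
[[4, 8, 9, 97], [9, 9]]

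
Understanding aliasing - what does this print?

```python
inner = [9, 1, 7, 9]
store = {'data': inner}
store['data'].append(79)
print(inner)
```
[9, 1, 7, 9, 79]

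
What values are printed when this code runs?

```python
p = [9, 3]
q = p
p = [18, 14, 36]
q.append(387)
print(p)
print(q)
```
[18, 14, 36]
[9, 3, 387]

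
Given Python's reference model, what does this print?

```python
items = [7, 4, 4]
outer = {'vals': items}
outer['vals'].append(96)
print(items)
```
[7, 4, 4, 96]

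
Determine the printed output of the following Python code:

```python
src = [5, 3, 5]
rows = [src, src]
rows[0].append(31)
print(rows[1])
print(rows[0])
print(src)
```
[5, 3, 5, 31]
[5, 3, 5, 31]
[5, 3, 5, 31]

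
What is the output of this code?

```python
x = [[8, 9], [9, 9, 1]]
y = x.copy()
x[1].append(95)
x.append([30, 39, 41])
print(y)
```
[[8, 9], [9, 9, 1, 95]]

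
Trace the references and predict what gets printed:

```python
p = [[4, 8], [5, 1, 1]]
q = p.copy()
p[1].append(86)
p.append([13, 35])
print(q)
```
[[4, 8], [5, 1, 1, 86]]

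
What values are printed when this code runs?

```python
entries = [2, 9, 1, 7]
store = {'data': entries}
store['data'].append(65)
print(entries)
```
[2, 9, 1, 7, 65]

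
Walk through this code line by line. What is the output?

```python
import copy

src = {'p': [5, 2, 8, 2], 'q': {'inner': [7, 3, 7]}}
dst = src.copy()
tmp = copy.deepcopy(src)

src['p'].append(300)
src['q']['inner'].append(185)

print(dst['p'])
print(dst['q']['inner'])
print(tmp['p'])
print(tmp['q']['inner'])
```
[5, 2, 8, 2, 300]
[7, 3, 7, 185]
[5, 2, 8, 2]
[7, 3, 7]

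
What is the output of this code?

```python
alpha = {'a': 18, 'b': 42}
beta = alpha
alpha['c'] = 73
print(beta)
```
{'a': 18, 'b': 42, 'c': 73}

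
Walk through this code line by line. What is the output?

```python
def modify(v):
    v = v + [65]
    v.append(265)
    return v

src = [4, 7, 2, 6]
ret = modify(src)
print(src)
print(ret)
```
[4, 7, 2, 6]
[4, 7, 2, 6, 65, 265]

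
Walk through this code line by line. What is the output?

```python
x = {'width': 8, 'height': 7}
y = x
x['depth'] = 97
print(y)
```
{'width': 8, 'height': 7, 'depth': 97}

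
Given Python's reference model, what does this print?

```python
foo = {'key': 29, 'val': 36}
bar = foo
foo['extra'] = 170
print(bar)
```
{'key': 29, 'val': 36, 'extra': 170}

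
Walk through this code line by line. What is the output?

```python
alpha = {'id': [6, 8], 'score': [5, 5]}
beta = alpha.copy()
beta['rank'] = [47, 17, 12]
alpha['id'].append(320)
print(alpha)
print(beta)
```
{'id': [6, 8, 320], 'score': [5, 5]}
{'id': [6, 8, 320], 'score': [5, 5], 'rank': [47, 17, 12]}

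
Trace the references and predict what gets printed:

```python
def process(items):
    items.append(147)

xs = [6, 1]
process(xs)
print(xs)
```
[6, 1, 147]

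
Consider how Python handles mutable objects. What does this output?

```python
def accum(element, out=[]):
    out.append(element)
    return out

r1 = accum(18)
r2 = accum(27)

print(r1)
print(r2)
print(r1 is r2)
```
[18, 27]
[18, 27]
True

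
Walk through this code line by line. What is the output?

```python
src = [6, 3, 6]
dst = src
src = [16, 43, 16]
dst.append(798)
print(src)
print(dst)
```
[16, 43, 16]
[6, 3, 6, 798]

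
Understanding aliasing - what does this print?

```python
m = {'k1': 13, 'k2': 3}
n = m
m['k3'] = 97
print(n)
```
{'k1': 13, 'k2': 3, 'k3': 97}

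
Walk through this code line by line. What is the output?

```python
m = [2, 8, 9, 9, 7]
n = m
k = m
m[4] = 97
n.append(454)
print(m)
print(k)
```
[2, 8, 9, 9, 97, 454]
[2, 8, 9, 9, 97, 454]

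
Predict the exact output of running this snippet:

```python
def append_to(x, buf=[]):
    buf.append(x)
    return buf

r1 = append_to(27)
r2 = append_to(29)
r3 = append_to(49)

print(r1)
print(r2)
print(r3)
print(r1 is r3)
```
[27, 29, 49]
[27, 29, 49]
[27, 29, 49]
True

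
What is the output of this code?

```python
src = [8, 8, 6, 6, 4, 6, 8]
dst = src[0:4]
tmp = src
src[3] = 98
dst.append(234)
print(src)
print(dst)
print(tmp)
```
[8, 8, 6, 98, 4, 6, 8]
[8, 8, 6, 6, 234]
[8, 8, 6, 98, 4, 6, 8]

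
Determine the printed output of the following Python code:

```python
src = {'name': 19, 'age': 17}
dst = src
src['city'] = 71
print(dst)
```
{'name': 19, 'age': 17, 'city': 71}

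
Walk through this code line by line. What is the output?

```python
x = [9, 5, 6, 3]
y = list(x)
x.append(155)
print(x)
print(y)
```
[9, 5, 6, 3, 155]
[9, 5, 6, 3]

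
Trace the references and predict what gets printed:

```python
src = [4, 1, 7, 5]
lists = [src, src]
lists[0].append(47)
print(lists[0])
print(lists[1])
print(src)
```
[4, 1, 7, 5, 47]
[4, 1, 7, 5, 47]
[4, 1, 7, 5, 47]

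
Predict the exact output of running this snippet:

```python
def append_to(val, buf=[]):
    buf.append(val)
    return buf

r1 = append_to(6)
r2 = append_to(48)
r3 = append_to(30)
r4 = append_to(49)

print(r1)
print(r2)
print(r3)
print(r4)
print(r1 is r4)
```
[6, 48, 30, 49]
[6, 48, 30, 49]
[6, 48, 30, 49]
[6, 48, 30, 49]
True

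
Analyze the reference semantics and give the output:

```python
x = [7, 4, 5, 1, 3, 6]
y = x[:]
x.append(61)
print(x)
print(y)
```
[7, 4, 5, 1, 3, 6, 61]
[7, 4, 5, 1, 3, 6]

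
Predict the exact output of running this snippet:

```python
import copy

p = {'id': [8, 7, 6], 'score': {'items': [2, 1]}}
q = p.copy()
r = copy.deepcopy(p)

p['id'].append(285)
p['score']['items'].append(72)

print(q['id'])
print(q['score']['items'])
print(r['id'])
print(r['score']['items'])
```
[8, 7, 6, 285]
[2, 1, 72]
[8, 7, 6]
[2, 1]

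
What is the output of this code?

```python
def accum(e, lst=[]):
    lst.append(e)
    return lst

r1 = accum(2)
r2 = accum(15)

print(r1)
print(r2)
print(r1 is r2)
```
[2, 15]
[2, 15]
True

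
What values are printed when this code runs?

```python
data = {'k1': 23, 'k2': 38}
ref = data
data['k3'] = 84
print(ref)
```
{'k1': 23, 'k2': 38, 'k3': 84}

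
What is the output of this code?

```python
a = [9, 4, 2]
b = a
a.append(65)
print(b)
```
[9, 4, 2, 65]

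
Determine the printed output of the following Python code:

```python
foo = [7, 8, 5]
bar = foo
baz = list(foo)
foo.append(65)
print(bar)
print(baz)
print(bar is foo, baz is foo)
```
[7, 8, 5, 65]
[7, 8, 5]
True False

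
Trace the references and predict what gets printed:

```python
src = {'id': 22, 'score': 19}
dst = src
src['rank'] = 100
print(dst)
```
{'id': 22, 'score': 19, 'rank': 100}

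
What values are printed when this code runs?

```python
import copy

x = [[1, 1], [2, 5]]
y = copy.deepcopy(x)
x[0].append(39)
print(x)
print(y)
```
[[1, 1, 39], [2, 5]]
[[1, 1], [2, 5]]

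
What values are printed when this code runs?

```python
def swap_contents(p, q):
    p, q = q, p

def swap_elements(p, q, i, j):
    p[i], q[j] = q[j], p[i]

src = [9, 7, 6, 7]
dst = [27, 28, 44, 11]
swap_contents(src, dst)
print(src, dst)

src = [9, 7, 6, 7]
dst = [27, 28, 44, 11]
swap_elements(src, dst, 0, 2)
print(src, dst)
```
[9, 7, 6, 7] [27, 28, 44, 11]
[44, 7, 6, 7] [27, 28, 9, 11]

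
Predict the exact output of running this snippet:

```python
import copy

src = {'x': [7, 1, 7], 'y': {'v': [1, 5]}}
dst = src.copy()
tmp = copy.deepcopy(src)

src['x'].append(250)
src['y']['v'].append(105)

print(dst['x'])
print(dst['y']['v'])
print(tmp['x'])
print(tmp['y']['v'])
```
[7, 1, 7, 250]
[1, 5, 105]
[7, 1, 7]
[1, 5]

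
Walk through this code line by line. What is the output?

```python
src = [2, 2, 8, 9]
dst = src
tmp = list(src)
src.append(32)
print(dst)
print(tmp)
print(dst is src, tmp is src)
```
[2, 2, 8, 9, 32]
[2, 2, 8, 9]
True False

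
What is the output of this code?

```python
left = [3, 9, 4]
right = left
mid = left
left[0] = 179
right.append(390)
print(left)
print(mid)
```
[179, 9, 4, 390]
[179, 9, 4, 390]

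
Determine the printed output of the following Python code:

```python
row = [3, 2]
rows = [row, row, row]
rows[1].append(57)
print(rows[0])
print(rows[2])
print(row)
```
[3, 2, 57]
[3, 2, 57]
[3, 2, 57]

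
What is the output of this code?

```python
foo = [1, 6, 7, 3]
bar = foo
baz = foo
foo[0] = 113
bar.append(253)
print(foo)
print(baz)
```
[113, 6, 7, 3, 253]
[113, 6, 7, 3, 253]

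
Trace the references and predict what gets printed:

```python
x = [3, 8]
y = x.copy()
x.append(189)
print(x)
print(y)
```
[3, 8, 189]
[3, 8]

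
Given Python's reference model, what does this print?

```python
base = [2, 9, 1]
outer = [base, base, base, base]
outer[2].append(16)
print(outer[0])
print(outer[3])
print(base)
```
[2, 9, 1, 16]
[2, 9, 1, 16]
[2, 9, 1, 16]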